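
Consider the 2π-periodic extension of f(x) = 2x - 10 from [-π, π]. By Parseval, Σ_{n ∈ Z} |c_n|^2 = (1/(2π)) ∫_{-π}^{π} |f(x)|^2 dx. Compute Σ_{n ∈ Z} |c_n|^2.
Σ |c_n|^2 = 4π^2/3 + 100

Expand and integrate term by term over [-π, π]:
  ∫ (2x)^2 dx = 4·(2π^3/3); ∫ 2·2·(-10)·x dx = 0 (odd integrand); ∫ (-10)^2 dx = 100·2π.
So (1/(2π)) ∫_{-π}^{π} (2x - 10)^2 dx = 4π^2/3 + 100 = 4π^2/3 + 100.
Parseval ⇒ Σ |c_n|^2 = 4π^2/3 + 100.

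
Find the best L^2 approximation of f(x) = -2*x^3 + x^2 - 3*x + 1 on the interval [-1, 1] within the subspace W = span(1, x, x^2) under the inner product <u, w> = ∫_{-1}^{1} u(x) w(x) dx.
g(x) = x^2 - 21*x/5 + 1

The best approximation g ∈ W is the orthogonal projection of f onto W. Writing g = a_0 + a_1 x + a_2 x^2, the coefficients solve the normal equations G · a = b where
  G_{ij} = <φ_i, φ_j> and b_i = <f, φ_i>, with φ_0 = 1, φ_1 = x, φ_2 = x^2.
G =
  [2, 0, 2/3]
  [0, 2/3, 0]
  [2/3, 0, 2/5],
b = (8/3, -14/5, 16/15).
Solving gives a_0 = 1, a_1 = -21/5, a_2 = 1, so
  g(x) = x^2 - 21*x/5 + 1.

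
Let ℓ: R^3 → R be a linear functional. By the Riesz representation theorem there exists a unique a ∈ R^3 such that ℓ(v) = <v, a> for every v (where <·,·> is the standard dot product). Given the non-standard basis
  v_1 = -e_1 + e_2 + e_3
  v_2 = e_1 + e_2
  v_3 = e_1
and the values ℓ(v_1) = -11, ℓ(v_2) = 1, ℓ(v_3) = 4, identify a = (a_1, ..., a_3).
a = (4, -3, -4)

Write a = (a_1, ..., a_3) in the standard basis. For each basis vector v_i, ℓ(v_i) = <v_i, a> is a linear equation in the a_j's. Collect the n equations into a matrix system V a = ℓ, where row i of V is v_i (expressed in the standard basis). Since V is invertible (lower-triangular with 1s on the diagonal, up to permutation), solve by back-substitution:
  V =
[[-1, 1, 1],
 [1, 1, 0],
 [1, 0, 0]]
  V a = (-11, 1, 4)
Solving gives a = (4, -3, -4).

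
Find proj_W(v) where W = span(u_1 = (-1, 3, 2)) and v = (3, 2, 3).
proj_W(v) = (-9/14, 27/14, 9/7)

Set up U = [u_1 | ... | u_1] ∈ R^(3×1). The projector onto W = col(U) is P = U (U^T U)^(-1) U^T.
Compute U^T U =
  [14],
and U^T v = (9).
Solve U^T U · c = U^T v for the coefficients: c = (9/14). The projection is proj_W(v) = U c.
Check: (v - proj_W(v)) · u_1 = 0  (should be 0).
Result: proj_W(v) = (-9/14, 27/14, 9/7).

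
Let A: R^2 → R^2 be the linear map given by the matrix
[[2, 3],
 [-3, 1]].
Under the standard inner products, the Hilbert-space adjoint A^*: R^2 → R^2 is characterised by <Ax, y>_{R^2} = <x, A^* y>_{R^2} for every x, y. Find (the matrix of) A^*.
A^* = A^T =
[[2, -3],
 [3, 1]]

For real matrices with standard dot products, the defining identity <Ax, y> = <x, A^* y> gives (Ax)^T y = x^T (A^*) y, i.e. x^T A^T y = x^T (A^*) y. Since this holds for all x, y, we must have A^* = A^T. Therefore
A^* =
[[2, -3],
 [3, 1]].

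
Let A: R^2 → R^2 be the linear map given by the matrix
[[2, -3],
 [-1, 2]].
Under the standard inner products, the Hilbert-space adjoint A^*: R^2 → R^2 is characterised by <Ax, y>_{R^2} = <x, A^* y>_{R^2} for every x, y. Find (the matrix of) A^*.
A^* = A^T =
[[2, -1],
 [-3, 2]]

For real matrices with standard dot products, the defining identity <Ax, y> = <x, A^* y> gives (Ax)^T y = x^T (A^*) y, i.e. x^T A^T y = x^T (A^*) y. Since this holds for all x, y, we must have A^* = A^T. Therefore
A^* =
[[2, -1],
 [-3, 2]].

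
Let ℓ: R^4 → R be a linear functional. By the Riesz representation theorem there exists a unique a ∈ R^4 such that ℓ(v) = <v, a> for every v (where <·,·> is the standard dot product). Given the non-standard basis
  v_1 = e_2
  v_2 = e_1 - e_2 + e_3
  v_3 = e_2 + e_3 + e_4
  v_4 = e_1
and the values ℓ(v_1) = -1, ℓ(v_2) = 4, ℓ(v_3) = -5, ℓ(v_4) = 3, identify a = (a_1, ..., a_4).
a = (3, -1, 0, -4)

Write a = (a_1, ..., a_4) in the standard basis. For each basis vector v_i, ℓ(v_i) = <v_i, a> is a linear equation in the a_j's. Collect the n equations into a matrix system V a = ℓ, where row i of V is v_i (expressed in the standard basis). Since V is invertible (lower-triangular with 1s on the diagonal, up to permutation), solve by back-substitution:
  V =
[[0, 1, 0, 0],
 [1, -1, 1, 0],
 [0, 1, 1, 1],
 [1, 0, 0, 0]]
  V a = (-1, 4, -5, 3)
Solving gives a = (3, -1, 0, -4).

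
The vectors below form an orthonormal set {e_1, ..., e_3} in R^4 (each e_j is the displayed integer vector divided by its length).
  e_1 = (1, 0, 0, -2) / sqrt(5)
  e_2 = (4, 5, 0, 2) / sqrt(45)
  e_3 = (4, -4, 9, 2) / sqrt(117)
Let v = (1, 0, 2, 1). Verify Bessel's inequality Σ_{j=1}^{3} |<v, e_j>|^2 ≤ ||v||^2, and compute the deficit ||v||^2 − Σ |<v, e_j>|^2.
Σ |<v, e_j>|^2 = 77/13; ||v||^2 = 6; deficit = 1/13

Write each e_j = u_j / sqrt(<u_j, u_j>) where u_j is the displayed integer vector. Then <v, e_j> = <v, u_j> / sqrt(<u_j, u_j>), so |<v, e_j>|^2 = <v, u_j>^2 / <u_j, u_j>.
Coefficients: <v, e_1> = -1/sqrt(5), <v, e_2> = 6/sqrt(45), <v, e_3> = 24/sqrt(117).
Square and sum: Σ |<v, e_j>|^2 = 77/13.
Compute ||v||^2 = v·v = 6.
Deficit = 6 − 77/13 = 1/13 ≥ 0, confirming Bessel's inequality. (The deficit equals ||v − Σ <v,e_j> e_j||^2, the squared distance from v to span{e_j}.)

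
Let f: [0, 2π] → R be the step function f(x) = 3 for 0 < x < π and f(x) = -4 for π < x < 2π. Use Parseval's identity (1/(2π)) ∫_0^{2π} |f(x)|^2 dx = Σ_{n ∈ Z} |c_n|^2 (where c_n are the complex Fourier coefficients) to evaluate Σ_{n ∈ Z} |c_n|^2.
Σ |c_n|^2 = 25/2

Parseval equates the L^2 energy of f (normalised by 1/(2π)) with the ℓ^2 sum of its Fourier coefficients: (1/(2π)) ∫_0^{2π} |f|^2 = Σ |c_n|^2.
Compute the left side: (1/(2π)) [∫_0^π 3^2 dx + ∫_π^{2π} (-4)^2 dx] = (1/(2π)) · (9π + 16π) = (9 + 16)/2 = 25/2.
So Σ_{n ∈ Z} |c_n|^2 = 25/2.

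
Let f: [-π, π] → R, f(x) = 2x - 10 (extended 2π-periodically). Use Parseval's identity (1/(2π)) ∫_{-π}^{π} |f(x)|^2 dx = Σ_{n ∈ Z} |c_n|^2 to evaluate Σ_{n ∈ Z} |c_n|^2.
Σ |c_n|^2 = 4π^2/3 + 100

Expand and integrate term by term over [-π, π]:
  ∫ (2x)^2 dx = 4·(2π^3/3); ∫ 2·2·(-10)·x dx = 0 (odd integrand); ∫ (-10)^2 dx = 100·2π.
So (1/(2π)) ∫_{-π}^{π} (2x - 10)^2 dx = 4π^2/3 + 100 = 4π^2/3 + 100.
Parseval ⇒ Σ |c_n|^2 = 4π^2/3 + 100.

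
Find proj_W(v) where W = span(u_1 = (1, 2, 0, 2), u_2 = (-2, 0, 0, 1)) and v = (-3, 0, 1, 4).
proj_W(v) = (-31/9, 10/9, 0, 28/9)

Set up U = [u_1 | ... | u_2] ∈ R^(4×2). The projector onto W = col(U) is P = U (U^T U)^(-1) U^T.
Compute U^T U =
  [9, 0]
  [0, 5],
and U^T v = (5, 10).
Solve U^T U · c = U^T v for the coefficients: c = (5/9, 2). The projection is proj_W(v) = U c.
Check: (v - proj_W(v)) · u_1 = 0  (should be 0).
Check: (v - proj_W(v)) · u_2 = 0  (should be 0).
Result: proj_W(v) = (-31/9, 10/9, 0, 28/9).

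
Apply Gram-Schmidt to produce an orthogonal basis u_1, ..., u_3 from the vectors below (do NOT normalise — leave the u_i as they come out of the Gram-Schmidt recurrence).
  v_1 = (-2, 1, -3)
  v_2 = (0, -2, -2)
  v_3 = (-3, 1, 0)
Orthogonal basis:
  u_1 = (-2, 1, -3)
  u_2 = (4/7, -16/7, -8/7)
  u_3 = (-5/3, -5/6, 5/6)

Apply the Gram-Schmidt recurrence
  u_1 = v_1
  u_i = v_i − Σ_{j<i} ((v_i · u_j) / (u_j · u_j)) · u_j.

Step by step this gives:
  u_1 = (-2, 1, -3)
  u_2 = (4/7, -16/7, -8/7)
  u_3 = (-5/3, -5/6, 5/6)

Orthogonality check:
  u_2 · u_1 = 0 (should be 0)
  u_3 · u_1 = 0 (should be 0)
  u_3 · u_2 = 0 (should be 0)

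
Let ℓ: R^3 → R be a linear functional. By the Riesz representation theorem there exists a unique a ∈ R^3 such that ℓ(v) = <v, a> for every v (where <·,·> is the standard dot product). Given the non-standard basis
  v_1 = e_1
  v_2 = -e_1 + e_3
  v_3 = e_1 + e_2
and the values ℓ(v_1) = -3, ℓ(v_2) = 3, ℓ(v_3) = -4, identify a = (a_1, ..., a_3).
a = (-3, -1, 0)

Write a = (a_1, ..., a_3) in the standard basis. For each basis vector v_i, ℓ(v_i) = <v_i, a> is a linear equation in the a_j's. Collect the n equations into a matrix system V a = ℓ, where row i of V is v_i (expressed in the standard basis). Since V is invertible (lower-triangular with 1s on the diagonal, up to permutation), solve by back-substitution:
  V =
[[1, 0, 0],
 [-1, 0, 1],
 [1, 1, 0]]
  V a = (-3, 3, -4)
Solving gives a = (-3, -1, 0).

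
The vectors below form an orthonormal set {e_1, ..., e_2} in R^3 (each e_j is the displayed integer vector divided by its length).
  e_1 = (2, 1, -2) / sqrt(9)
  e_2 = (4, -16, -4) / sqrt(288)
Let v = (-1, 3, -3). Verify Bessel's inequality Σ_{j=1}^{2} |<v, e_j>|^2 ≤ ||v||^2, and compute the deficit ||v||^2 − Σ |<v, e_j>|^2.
Σ |<v, e_j>|^2 = 11; ||v||^2 = 19; deficit = 8

Write each e_j = u_j / sqrt(<u_j, u_j>) where u_j is the displayed integer vector. Then <v, e_j> = <v, u_j> / sqrt(<u_j, u_j>), so |<v, e_j>|^2 = <v, u_j>^2 / <u_j, u_j>.
Coefficients: <v, e_1> = 7/sqrt(9), <v, e_2> = -40/sqrt(288).
Square and sum: Σ |<v, e_j>|^2 = 11.
Compute ||v||^2 = v·v = 19.
Deficit = 19 − 11 = 8 ≥ 0, confirming Bessel's inequality. (The deficit equals ||v − Σ <v,e_j> e_j||^2, the squared distance from v to span{e_j}.)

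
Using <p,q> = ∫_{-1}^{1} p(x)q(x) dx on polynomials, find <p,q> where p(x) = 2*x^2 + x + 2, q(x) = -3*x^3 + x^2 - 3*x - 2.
<p,q> = -176/15

Expand the product: p(x)·q(x) = -6*x^5 - x^4 - 11*x^3 - 5*x^2 - 8*x - 4.
∫_{-1}^{1} of each monomial x^k gives [2/(k+1) if k even, 0 if k odd]. Integrating term-by-term (or equivalently evaluating the antiderivative F(x) = -x^6 - x^5/5 - 11*x^4/4 - 5*x^3/3 - 4*x^2 - 4*x at the endpoints):
  F(1) − F(−1) = -817/60 − (-113/60) = -176/15.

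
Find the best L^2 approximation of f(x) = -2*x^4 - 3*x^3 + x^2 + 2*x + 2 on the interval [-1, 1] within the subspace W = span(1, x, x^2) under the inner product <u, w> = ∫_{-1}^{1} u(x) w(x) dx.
g(x) = -5*x^2/7 + x/5 + 76/35

The best approximation g ∈ W is the orthogonal projection of f onto W. Writing g = a_0 + a_1 x + a_2 x^2, the coefficients solve the normal equations G · a = b where
  G_{ij} = <φ_i, φ_j> and b_i = <f, φ_i>, with φ_0 = 1, φ_1 = x, φ_2 = x^2.
G =
  [2, 0, 2/3]
  [0, 2/3, 0]
  [2/3, 0, 2/5],
b = (58/15, 2/15, 122/105).
Solving gives a_0 = 76/35, a_1 = 1/5, a_2 = -5/7, so
  g(x) = -5*x^2/7 + x/5 + 76/35.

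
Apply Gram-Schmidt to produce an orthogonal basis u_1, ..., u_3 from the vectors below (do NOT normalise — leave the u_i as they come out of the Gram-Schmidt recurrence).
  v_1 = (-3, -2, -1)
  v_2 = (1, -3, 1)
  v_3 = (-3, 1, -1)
Orthogonal basis:
  u_1 = (-3, -2, -1)
  u_2 = (10/7, -19/7, 8/7)
  u_3 = (-1/5, 2/25, 11/25)

Apply the Gram-Schmidt recurrence
  u_1 = v_1
  u_i = v_i − Σ_{j<i} ((v_i · u_j) / (u_j · u_j)) · u_j.

Step by step this gives:
  u_1 = (-3, -2, -1)
  u_2 = (10/7, -19/7, 8/7)
  u_3 = (-1/5, 2/25, 11/25)

Orthogonality check:
  u_2 · u_1 = 0 (should be 0)
  u_3 · u_1 = 0 (should be 0)
  u_3 · u_2 = 0 (should be 0)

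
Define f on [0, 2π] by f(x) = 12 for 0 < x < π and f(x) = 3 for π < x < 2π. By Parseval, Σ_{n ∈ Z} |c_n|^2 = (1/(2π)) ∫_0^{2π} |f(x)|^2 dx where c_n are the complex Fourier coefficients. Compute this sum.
Σ |c_n|^2 = 153/2

Parseval equates the L^2 energy of f (normalised by 1/(2π)) with the ℓ^2 sum of its Fourier coefficients: (1/(2π)) ∫_0^{2π} |f|^2 = Σ |c_n|^2.
Compute the left side: (1/(2π)) [∫_0^π 12^2 dx + ∫_π^{2π} 3^2 dx] = (1/(2π)) · (144π + 9π) = (144 + 9)/2 = 153/2.
So Σ_{n ∈ Z} |c_n|^2 = 153/2.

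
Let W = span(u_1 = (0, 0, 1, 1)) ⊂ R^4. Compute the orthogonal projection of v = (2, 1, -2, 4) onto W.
proj_W(v) = (0, 0, 1, 1)

Set up U = [u_1 | ... | u_1] ∈ R^(4×1). The projector onto W = col(U) is P = U (U^T U)^(-1) U^T.
Compute U^T U =
  [2],
and U^T v = (2).
Solve U^T U · c = U^T v for the coefficients: c = (1). The projection is proj_W(v) = U c.
Check: (v - proj_W(v)) · u_1 = 0  (should be 0).
Result: proj_W(v) = (0, 0, 1, 1).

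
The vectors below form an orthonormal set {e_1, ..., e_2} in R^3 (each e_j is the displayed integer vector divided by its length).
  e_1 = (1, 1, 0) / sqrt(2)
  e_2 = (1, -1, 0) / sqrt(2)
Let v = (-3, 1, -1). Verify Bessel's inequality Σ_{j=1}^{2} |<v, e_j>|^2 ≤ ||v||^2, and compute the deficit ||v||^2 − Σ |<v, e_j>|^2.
Σ |<v, e_j>|^2 = 10; ||v||^2 = 11; deficit = 1

Write each e_j = u_j / sqrt(<u_j, u_j>) where u_j is the displayed integer vector. Then <v, e_j> = <v, u_j> / sqrt(<u_j, u_j>), so |<v, e_j>|^2 = <v, u_j>^2 / <u_j, u_j>.
Coefficients: <v, e_1> = -2/sqrt(2), <v, e_2> = -4/sqrt(2).
Square and sum: Σ |<v, e_j>|^2 = 10.
Compute ||v||^2 = v·v = 11.
Deficit = 11 − 10 = 1 ≥ 0, confirming Bessel's inequality. (The deficit equals ||v − Σ <v,e_j> e_j||^2, the squared distance from v to span{e_j}.)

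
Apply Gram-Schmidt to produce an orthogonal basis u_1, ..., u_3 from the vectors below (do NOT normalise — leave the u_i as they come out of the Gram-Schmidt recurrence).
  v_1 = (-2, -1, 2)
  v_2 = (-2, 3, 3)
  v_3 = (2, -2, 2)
Orthogonal basis:
  u_1 = (-2, -1, 2)
  u_2 = (-4/9, 34/9, 13/9)
  u_3 = (342/149, -76/149, 304/149)

Apply the Gram-Schmidt recurrence
  u_1 = v_1
  u_i = v_i − Σ_{j<i} ((v_i · u_j) / (u_j · u_j)) · u_j.

Step by step this gives:
  u_1 = (-2, -1, 2)
  u_2 = (-4/9, 34/9, 13/9)
  u_3 = (342/149, -76/149, 304/149)

Orthogonality check:
  u_2 · u_1 = 0 (should be 0)
  u_3 · u_1 = 0 (should be 0)
  u_3 · u_2 = 0 (should be 0)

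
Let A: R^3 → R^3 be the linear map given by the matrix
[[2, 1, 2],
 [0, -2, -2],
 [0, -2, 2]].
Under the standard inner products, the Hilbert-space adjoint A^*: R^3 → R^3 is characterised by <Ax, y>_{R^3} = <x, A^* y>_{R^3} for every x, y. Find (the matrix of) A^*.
A^* = A^T =
[[2, 0, 0],
 [1, -2, -2],
 [2, -2, 2]]

For real matrices with standard dot products, the defining identity <Ax, y> = <x, A^* y> gives (Ax)^T y = x^T (A^*) y, i.e. x^T A^T y = x^T (A^*) y. Since this holds for all x, y, we must have A^* = A^T. Therefore
A^* =
[[2, 0, 0],
 [1, -2, -2],
 [2, -2, 2]].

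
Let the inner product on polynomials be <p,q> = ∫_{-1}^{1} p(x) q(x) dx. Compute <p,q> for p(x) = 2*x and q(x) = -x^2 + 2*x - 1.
<p,q> = 8/3

Expand the product: p(x)·q(x) = -2*x^3 + 4*x^2 - 2*x.
∫_{-1}^{1} of each monomial x^k gives [2/(k+1) if k even, 0 if k odd]. Integrating term-by-term (or equivalently evaluating the antiderivative F(x) = -x^4/2 + 4*x^3/3 - x^2 at the endpoints):
  F(1) − F(−1) = -1/6 − (-17/6) = 8/3.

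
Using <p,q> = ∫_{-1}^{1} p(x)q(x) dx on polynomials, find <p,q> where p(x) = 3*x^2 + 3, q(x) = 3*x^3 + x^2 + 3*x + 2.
<p,q> = 96/5

Expand the product: p(x)·q(x) = 9*x^5 + 3*x^4 + 18*x^3 + 9*x^2 + 9*x + 6.
∫_{-1}^{1} of each monomial x^k gives [2/(k+1) if k even, 0 if k odd]. Integrating term-by-term (or equivalently evaluating the antiderivative F(x) = 3*x^6/2 + 3*x^5/5 + 9*x^4/2 + 3*x^3 + 9*x^2/2 + 6*x at the endpoints):
  F(1) − F(−1) = 201/10 − (9/10) = 96/5.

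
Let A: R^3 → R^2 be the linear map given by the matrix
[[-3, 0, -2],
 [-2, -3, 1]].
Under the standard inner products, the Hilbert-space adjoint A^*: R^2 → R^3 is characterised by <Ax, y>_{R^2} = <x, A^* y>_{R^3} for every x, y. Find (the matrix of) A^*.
A^* = A^T =
[[-3, -2],
 [0, -3],
 [-2, 1]]

For real matrices with standard dot products, the defining identity <Ax, y> = <x, A^* y> gives (Ax)^T y = x^T (A^*) y, i.e. x^T A^T y = x^T (A^*) y. Since this holds for all x, y, we must have A^* = A^T. Therefore
A^* =
[[-3, -2],
 [0, -3],
 [-2, 1]].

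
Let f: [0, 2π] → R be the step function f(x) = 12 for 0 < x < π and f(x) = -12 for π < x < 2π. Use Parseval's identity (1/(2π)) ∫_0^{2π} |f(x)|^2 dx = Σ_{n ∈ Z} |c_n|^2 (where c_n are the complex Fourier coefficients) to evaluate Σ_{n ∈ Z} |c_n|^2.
Σ |c_n|^2 = 144

Parseval equates the L^2 energy of f (normalised by 1/(2π)) with the ℓ^2 sum of its Fourier coefficients: (1/(2π)) ∫_0^{2π} |f|^2 = Σ |c_n|^2.
Compute the left side: (1/(2π)) [∫_0^π 12^2 dx + ∫_π^{2π} (-12)^2 dx] = (1/(2π)) · (144π + 144π) = (144 + 144)/2 = 144.
So Σ_{n ∈ Z} |c_n|^2 = 144.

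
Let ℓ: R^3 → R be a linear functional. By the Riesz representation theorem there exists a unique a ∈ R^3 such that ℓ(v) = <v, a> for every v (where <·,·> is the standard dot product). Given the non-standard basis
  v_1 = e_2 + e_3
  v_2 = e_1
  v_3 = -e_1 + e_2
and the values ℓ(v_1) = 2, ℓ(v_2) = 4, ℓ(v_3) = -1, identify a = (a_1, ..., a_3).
a = (4, 3, -1)

Write a = (a_1, ..., a_3) in the standard basis. For each basis vector v_i, ℓ(v_i) = <v_i, a> is a linear equation in the a_j's. Collect the n equations into a matrix system V a = ℓ, where row i of V is v_i (expressed in the standard basis). Since V is invertible (lower-triangular with 1s on the diagonal, up to permutation), solve by back-substitution:
  V =
[[0, 1, 1],
 [1, 0, 0],
 [-1, 1, 0]]
  V a = (2, 4, -1)
Solving gives a = (4, 3, -1).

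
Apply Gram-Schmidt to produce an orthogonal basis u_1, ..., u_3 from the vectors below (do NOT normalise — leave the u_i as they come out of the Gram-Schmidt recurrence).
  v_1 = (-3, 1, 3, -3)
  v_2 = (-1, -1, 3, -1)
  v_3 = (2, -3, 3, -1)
Orthogonal basis:
  u_1 = (-3, 1, 3, -3)
  u_2 = (1/2, -3/2, 3/2, 1/2)
  u_3 = (48/35, -9/35, -6/35, -57/35)

Apply the Gram-Schmidt recurrence
  u_1 = v_1
  u_i = v_i − Σ_{j<i} ((v_i · u_j) / (u_j · u_j)) · u_j.

Step by step this gives:
  u_1 = (-3, 1, 3, -3)
  u_2 = (1/2, -3/2, 3/2, 1/2)
  u_3 = (48/35, -9/35, -6/35, -57/35)

Orthogonality check:
  u_2 · u_1 = 0 (should be 0)
  u_3 · u_1 = 0 (should be 0)
  u_3 · u_2 = 0 (should be 0)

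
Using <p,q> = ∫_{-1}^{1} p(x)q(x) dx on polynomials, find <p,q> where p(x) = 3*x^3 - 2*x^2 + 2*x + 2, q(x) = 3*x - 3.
<p,q> = -2/5

Expand the product: p(x)·q(x) = 9*x^4 - 15*x^3 + 12*x^2 - 6.
∫_{-1}^{1} of each monomial x^k gives [2/(k+1) if k even, 0 if k odd]. Integrating term-by-term (or equivalently evaluating the antiderivative F(x) = 9*x^5/5 - 15*x^4/4 + 4*x^3 - 6*x at the endpoints):
  F(1) − F(−1) = -79/20 − (-71/20) = -2/5.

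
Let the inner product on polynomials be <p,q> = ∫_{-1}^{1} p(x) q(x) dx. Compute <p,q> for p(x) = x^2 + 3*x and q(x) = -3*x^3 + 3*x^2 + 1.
<p,q> = -26/15

Expand the product: p(x)·q(x) = -3*x^5 - 6*x^4 + 9*x^3 + x^2 + 3*x.
∫_{-1}^{1} of each monomial x^k gives [2/(k+1) if k even, 0 if k odd]. Integrating term-by-term (or equivalently evaluating the antiderivative F(x) = -x^6/2 - 6*x^5/5 + 9*x^4/4 + x^3/3 + 3*x^2/2 at the endpoints):
  F(1) − F(−1) = 143/60 − (247/60) = -26/15.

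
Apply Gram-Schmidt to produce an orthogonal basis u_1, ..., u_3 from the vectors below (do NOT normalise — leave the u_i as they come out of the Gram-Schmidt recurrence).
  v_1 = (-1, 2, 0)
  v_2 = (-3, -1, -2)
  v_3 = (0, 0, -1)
Orthogonal basis:
  u_1 = (-1, 2, 0)
  u_2 = (-14/5, -7/5, -2)
  u_3 = (28/69, 14/69, -49/69)

Apply the Gram-Schmidt recurrence
  u_1 = v_1
  u_i = v_i − Σ_{j<i} ((v_i · u_j) / (u_j · u_j)) · u_j.

Step by step this gives:
  u_1 = (-1, 2, 0)
  u_2 = (-14/5, -7/5, -2)
  u_3 = (28/69, 14/69, -49/69)

Orthogonality check:
  u_2 · u_1 = 0 (should be 0)
  u_3 · u_1 = 0 (should be 0)
  u_3 · u_2 = 0 (should be 0)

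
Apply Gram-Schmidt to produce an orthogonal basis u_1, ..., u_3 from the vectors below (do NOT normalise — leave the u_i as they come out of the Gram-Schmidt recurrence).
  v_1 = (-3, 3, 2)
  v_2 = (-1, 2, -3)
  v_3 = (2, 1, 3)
Orthogonal basis:
  u_1 = (-3, 3, 2)
  u_2 = (-13/22, 35/22, -36/11)
  u_3 = (2, 22/13, 6/13)

Apply the Gram-Schmidt recurrence
  u_1 = v_1
  u_i = v_i − Σ_{j<i} ((v_i · u_j) / (u_j · u_j)) · u_j.

Step by step this gives:
  u_1 = (-3, 3, 2)
  u_2 = (-13/22, 35/22, -36/11)
  u_3 = (2, 22/13, 6/13)

Orthogonality check:
  u_2 · u_1 = 0 (should be 0)
  u_3 · u_1 = 0 (should be 0)
  u_3 · u_2 = 0 (should be 0)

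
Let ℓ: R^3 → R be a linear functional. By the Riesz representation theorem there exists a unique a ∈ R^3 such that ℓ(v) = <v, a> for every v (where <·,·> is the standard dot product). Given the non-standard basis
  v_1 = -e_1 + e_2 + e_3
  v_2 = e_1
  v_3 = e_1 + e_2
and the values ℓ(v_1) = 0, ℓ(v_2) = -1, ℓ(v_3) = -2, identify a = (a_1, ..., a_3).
a = (-1, -1, 0)

Write a = (a_1, ..., a_3) in the standard basis. For each basis vector v_i, ℓ(v_i) = <v_i, a> is a linear equation in the a_j's. Collect the n equations into a matrix system V a = ℓ, where row i of V is v_i (expressed in the standard basis). Since V is invertible (lower-triangular with 1s on the diagonal, up to permutation), solve by back-substitution:
  V =
[[-1, 1, 1],
 [1, 0, 0],
 [1, 1, 0]]
  V a = (0, -1, -2)
Solving gives a = (-1, -1, 0).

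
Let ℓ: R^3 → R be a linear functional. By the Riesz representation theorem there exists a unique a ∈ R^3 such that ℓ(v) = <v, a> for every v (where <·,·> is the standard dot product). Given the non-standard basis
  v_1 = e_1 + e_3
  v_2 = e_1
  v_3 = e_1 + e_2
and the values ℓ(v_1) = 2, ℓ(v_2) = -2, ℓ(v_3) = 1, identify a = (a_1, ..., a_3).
a = (-2, 3, 4)

Write a = (a_1, ..., a_3) in the standard basis. For each basis vector v_i, ℓ(v_i) = <v_i, a> is a linear equation in the a_j's. Collect the n equations into a matrix system V a = ℓ, where row i of V is v_i (expressed in the standard basis). Since V is invertible (lower-triangular with 1s on the diagonal, up to permutation), solve by back-substitution:
  V =
[[1, 0, 1],
 [1, 0, 0],
 [1, 1, 0]]
  V a = (2, -2, 1)
Solving gives a = (-2, 3, 4).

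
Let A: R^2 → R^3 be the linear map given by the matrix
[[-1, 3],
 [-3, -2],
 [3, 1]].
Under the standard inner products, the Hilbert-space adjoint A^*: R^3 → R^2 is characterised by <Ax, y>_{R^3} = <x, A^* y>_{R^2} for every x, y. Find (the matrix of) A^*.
A^* = A^T =
[[-1, -3, 3],
 [3, -2, 1]]

For real matrices with standard dot products, the defining identity <Ax, y> = <x, A^* y> gives (Ax)^T y = x^T (A^*) y, i.e. x^T A^T y = x^T (A^*) y. Since this holds for all x, y, we must have A^* = A^T. Therefore
A^* =
[[-1, -3, 3],
 [3, -2, 1]].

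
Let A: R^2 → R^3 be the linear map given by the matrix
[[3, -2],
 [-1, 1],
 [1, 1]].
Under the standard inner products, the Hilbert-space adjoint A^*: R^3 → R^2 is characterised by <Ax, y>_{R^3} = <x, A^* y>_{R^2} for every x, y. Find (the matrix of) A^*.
A^* = A^T =
[[3, -1, 1],
 [-2, 1, 1]]

For real matrices with standard dot products, the defining identity <Ax, y> = <x, A^* y> gives (Ax)^T y = x^T (A^*) y, i.e. x^T A^T y = x^T (A^*) y. Since this holds for all x, y, we must have A^* = A^T. Therefore
A^* =
[[3, -1, 1],
 [-2, 1, 1]].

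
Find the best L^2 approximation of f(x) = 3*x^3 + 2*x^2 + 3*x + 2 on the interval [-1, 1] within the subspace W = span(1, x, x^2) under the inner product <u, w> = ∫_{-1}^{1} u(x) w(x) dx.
g(x) = 2*x^2 + 24*x/5 + 2

The best approximation g ∈ W is the orthogonal projection of f onto W. Writing g = a_0 + a_1 x + a_2 x^2, the coefficients solve the normal equations G · a = b where
  G_{ij} = <φ_i, φ_j> and b_i = <f, φ_i>, with φ_0 = 1, φ_1 = x, φ_2 = x^2.
G =
  [2, 0, 2/3]
  [0, 2/3, 0]
  [2/3, 0, 2/5],
b = (16/3, 16/5, 32/15).
Solving gives a_0 = 2, a_1 = 24/5, a_2 = 2, so
  g(x) = 2*x^2 + 24*x/5 + 2.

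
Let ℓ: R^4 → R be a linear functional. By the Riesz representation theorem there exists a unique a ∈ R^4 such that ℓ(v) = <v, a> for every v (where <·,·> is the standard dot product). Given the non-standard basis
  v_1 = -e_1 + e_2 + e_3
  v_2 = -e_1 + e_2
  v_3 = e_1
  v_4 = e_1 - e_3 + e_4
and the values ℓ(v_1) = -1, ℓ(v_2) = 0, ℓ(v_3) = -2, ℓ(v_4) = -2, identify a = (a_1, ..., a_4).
a = (-2, -2, -1, -1)

Write a = (a_1, ..., a_4) in the standard basis. For each basis vector v_i, ℓ(v_i) = <v_i, a> is a linear equation in the a_j's. Collect the n equations into a matrix system V a = ℓ, where row i of V is v_i (expressed in the standard basis). Since V is invertible (lower-triangular with 1s on the diagonal, up to permutation), solve by back-substitution:
  V =
[[-1, 1, 1, 0],
 [-1, 1, 0, 0],
 [1, 0, 0, 0],
 [1, 0, -1, 1]]
  V a = (-1, 0, -2, -2)
Solving gives a = (-2, -2, -1, -1).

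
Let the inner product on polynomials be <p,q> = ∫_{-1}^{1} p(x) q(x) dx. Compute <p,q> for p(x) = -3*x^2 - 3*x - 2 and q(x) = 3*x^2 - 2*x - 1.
<p,q> = 12/5

Expand the product: p(x)·q(x) = -9*x^4 - 3*x^3 + 3*x^2 + 7*x + 2.
∫_{-1}^{1} of each monomial x^k gives [2/(k+1) if k even, 0 if k odd]. Integrating term-by-term (or equivalently evaluating the antiderivative F(x) = -9*x^5/5 - 3*x^4/4 + x^3 + 7*x^2/2 + 2*x at the endpoints):
  F(1) − F(−1) = 79/20 − (31/20) = 12/5.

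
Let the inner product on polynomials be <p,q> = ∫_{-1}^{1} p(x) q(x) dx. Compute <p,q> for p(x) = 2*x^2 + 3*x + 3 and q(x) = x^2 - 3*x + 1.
<p,q> = 62/15

Expand the product: p(x)·q(x) = 2*x^4 - 3*x^3 - 4*x^2 - 6*x + 3.
∫_{-1}^{1} of each monomial x^k gives [2/(k+1) if k even, 0 if k odd]. Integrating term-by-term (or equivalently evaluating the antiderivative F(x) = 2*x^5/5 - 3*x^4/4 - 4*x^3/3 - 3*x^2 + 3*x at the endpoints):
  F(1) − F(−1) = -101/60 − (-349/60) = 62/15.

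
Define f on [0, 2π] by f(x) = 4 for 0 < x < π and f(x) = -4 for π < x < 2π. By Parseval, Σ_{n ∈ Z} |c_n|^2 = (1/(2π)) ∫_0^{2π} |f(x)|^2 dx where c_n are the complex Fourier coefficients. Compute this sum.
Σ |c_n|^2 = 16

Parseval equates the L^2 energy of f (normalised by 1/(2π)) with the ℓ^2 sum of its Fourier coefficients: (1/(2π)) ∫_0^{2π} |f|^2 = Σ |c_n|^2.
Compute the left side: (1/(2π)) [∫_0^π 4^2 dx + ∫_π^{2π} (-4)^2 dx] = (1/(2π)) · (16π + 16π) = (16 + 16)/2 = 16.
So Σ_{n ∈ Z} |c_n|^2 = 16.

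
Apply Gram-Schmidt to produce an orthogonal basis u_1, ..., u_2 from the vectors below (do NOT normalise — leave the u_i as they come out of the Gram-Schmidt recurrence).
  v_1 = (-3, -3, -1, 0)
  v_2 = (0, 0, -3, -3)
Orthogonal basis:
  u_1 = (-3, -3, -1, 0)
  u_2 = (9/19, 9/19, -54/19, -3)

Apply the Gram-Schmidt recurrence
  u_1 = v_1
  u_i = v_i − Σ_{j<i} ((v_i · u_j) / (u_j · u_j)) · u_j.

Step by step this gives:
  u_1 = (-3, -3, -1, 0)
  u_2 = (9/19, 9/19, -54/19, -3)

Orthogonality check:
  u_2 · u_1 = 0 (should be 0)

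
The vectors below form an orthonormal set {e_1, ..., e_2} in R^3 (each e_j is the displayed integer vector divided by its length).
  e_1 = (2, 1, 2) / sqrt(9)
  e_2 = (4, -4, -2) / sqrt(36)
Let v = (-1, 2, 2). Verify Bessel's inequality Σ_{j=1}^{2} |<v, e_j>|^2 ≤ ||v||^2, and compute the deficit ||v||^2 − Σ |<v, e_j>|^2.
Σ |<v, e_j>|^2 = 80/9; ||v||^2 = 9; deficit = 1/9

Write each e_j = u_j / sqrt(<u_j, u_j>) where u_j is the displayed integer vector. Then <v, e_j> = <v, u_j> / sqrt(<u_j, u_j>), so |<v, e_j>|^2 = <v, u_j>^2 / <u_j, u_j>.
Coefficients: <v, e_1> = 4/sqrt(9), <v, e_2> = -16/sqrt(36).
Square and sum: Σ |<v, e_j>|^2 = 80/9.
Compute ||v||^2 = v·v = 9.
Deficit = 9 − 80/9 = 1/9 ≥ 0, confirming Bessel's inequality. (The deficit equals ||v − Σ <v,e_j> e_j||^2, the squared distance from v to span{e_j}.)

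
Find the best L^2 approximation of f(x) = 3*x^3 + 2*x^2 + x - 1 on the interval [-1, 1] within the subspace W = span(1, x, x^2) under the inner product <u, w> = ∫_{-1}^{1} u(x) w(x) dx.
g(x) = 2*x^2 + 14*x/5 - 1

The best approximation g ∈ W is the orthogonal projection of f onto W. Writing g = a_0 + a_1 x + a_2 x^2, the coefficients solve the normal equations G · a = b where
  G_{ij} = <φ_i, φ_j> and b_i = <f, φ_i>, with φ_0 = 1, φ_1 = x, φ_2 = x^2.
G =
  [2, 0, 2/3]
  [0, 2/3, 0]
  [2/3, 0, 2/5],
b = (-2/3, 28/15, 2/15).
Solving gives a_0 = -1, a_1 = 14/5, a_2 = 2, so
  g(x) = 2*x^2 + 14*x/5 - 1.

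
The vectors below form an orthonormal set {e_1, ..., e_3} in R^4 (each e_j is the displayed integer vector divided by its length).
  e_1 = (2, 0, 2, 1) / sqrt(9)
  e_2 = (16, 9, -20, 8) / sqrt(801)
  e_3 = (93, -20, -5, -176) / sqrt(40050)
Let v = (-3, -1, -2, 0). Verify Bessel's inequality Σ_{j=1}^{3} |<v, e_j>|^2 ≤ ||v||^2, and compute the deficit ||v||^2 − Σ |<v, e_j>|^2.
Σ |<v, e_j>|^2 = 651/50; ||v||^2 = 14; deficit = 49/50

Write each e_j = u_j / sqrt(<u_j, u_j>) where u_j is the displayed integer vector. Then <v, e_j> = <v, u_j> / sqrt(<u_j, u_j>), so |<v, e_j>|^2 = <v, u_j>^2 / <u_j, u_j>.
Coefficients: <v, e_1> = -10/sqrt(9), <v, e_2> = -17/sqrt(801), <v, e_3> = -249/sqrt(40050).
Square and sum: Σ |<v, e_j>|^2 = 651/50.
Compute ||v||^2 = v·v = 14.
Deficit = 14 − 651/50 = 49/50 ≥ 0, confirming Bessel's inequality. (The deficit equals ||v − Σ <v,e_j> e_j||^2, the squared distance from v to span{e_j}.)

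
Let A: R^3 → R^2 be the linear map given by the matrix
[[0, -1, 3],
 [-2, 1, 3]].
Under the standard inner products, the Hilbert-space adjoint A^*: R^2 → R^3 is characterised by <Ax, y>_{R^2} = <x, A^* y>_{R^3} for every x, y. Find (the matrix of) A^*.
A^* = A^T =
[[0, -2],
 [-1, 1],
 [3, 3]]

For real matrices with standard dot products, the defining identity <Ax, y> = <x, A^* y> gives (Ax)^T y = x^T (A^*) y, i.e. x^T A^T y = x^T (A^*) y. Since this holds for all x, y, we must have A^* = A^T. Therefore
A^* =
[[0, -2],
 [-1, 1],
 [3, 3]].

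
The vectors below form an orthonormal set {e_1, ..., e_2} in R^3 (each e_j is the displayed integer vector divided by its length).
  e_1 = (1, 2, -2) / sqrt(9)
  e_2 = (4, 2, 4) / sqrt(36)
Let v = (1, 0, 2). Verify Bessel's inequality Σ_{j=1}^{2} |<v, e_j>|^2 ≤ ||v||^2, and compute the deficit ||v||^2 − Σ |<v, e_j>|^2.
Σ |<v, e_j>|^2 = 5; ||v||^2 = 5; deficit = 0

Write each e_j = u_j / sqrt(<u_j, u_j>) where u_j is the displayed integer vector. Then <v, e_j> = <v, u_j> / sqrt(<u_j, u_j>), so |<v, e_j>|^2 = <v, u_j>^2 / <u_j, u_j>.
Coefficients: <v, e_1> = -3/sqrt(9), <v, e_2> = 12/sqrt(36).
Square and sum: Σ |<v, e_j>|^2 = 5.
Compute ||v||^2 = v·v = 5.
Deficit = 5 − 5 = 0 ≥ 0, confirming Bessel's inequality. (The deficit equals ||v − Σ <v,e_j> e_j||^2, the squared distance from v to span{e_j}.)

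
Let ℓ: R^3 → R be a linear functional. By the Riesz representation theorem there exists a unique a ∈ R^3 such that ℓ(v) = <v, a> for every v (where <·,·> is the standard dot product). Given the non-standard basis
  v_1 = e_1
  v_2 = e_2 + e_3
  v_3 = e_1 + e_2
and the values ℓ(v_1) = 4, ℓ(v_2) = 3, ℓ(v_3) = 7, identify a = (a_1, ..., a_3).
a = (4, 3, 0)

Write a = (a_1, ..., a_3) in the standard basis. For each basis vector v_i, ℓ(v_i) = <v_i, a> is a linear equation in the a_j's. Collect the n equations into a matrix system V a = ℓ, where row i of V is v_i (expressed in the standard basis). Since V is invertible (lower-triangular with 1s on the diagonal, up to permutation), solve by back-substitution:
  V =
[[1, 0, 0],
 [0, 1, 1],
 [1, 1, 0]]
  V a = (4, 3, 7)
Solving gives a = (4, 3, 0).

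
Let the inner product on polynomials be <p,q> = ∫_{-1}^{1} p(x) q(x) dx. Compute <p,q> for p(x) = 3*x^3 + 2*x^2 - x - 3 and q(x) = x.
<p,q> = 8/15

Expand the product: p(x)·q(x) = 3*x^4 + 2*x^3 - x^2 - 3*x.
∫_{-1}^{1} of each monomial x^k gives [2/(k+1) if k even, 0 if k odd]. Integrating term-by-term (or equivalently evaluating the antiderivative F(x) = 3*x^5/5 + x^4/2 - x^3/3 - 3*x^2/2 at the endpoints):
  F(1) − F(−1) = -11/15 − (-19/15) = 8/15.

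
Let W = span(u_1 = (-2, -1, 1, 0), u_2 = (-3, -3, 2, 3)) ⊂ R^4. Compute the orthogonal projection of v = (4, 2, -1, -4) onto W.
proj_W(v) = (191/65, 202/65, -131/65, -213/65)

Set up U = [u_1 | ... | u_2] ∈ R^(4×2). The projector onto W = col(U) is P = U (U^T U)^(-1) U^T.
Compute U^T U =
  [6, 11]
  [11, 31],
and U^T v = (-11, -32).
Solve U^T U · c = U^T v for the coefficients: c = (11/65, -71/65). The projection is proj_W(v) = U c.
Check: (v - proj_W(v)) · u_1 = 0  (should be 0).
Check: (v - proj_W(v)) · u_2 = 0  (should be 0).
Result: proj_W(v) = (191/65, 202/65, -131/65, -213/65).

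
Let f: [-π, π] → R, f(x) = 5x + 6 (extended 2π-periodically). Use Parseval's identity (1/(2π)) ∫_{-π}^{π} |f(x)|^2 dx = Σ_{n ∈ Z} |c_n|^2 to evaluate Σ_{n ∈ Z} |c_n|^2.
Σ |c_n|^2 = 25π^2/3 + 36

Expand and integrate term by term over [-π, π]:
  ∫ (5x)^2 dx = 25·(2π^3/3); ∫ 2·5·(6)·x dx = 0 (odd integrand); ∫ 6^2 dx = 36·2π.
So (1/(2π)) ∫_{-π}^{π} (5x + 6)^2 dx = 25π^2/3 + 36 = 25π^2/3 + 36.
Parseval ⇒ Σ |c_n|^2 = 25π^2/3 + 36.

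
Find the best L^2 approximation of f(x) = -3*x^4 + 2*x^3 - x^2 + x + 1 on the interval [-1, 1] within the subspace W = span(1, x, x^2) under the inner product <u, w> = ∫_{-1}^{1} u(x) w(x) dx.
g(x) = -25*x^2/7 + 11*x/5 + 44/35

The best approximation g ∈ W is the orthogonal projection of f onto W. Writing g = a_0 + a_1 x + a_2 x^2, the coefficients solve the normal equations G · a = b where
  G_{ij} = <φ_i, φ_j> and b_i = <f, φ_i>, with φ_0 = 1, φ_1 = x, φ_2 = x^2.
G =
  [2, 0, 2/3]
  [0, 2/3, 0]
  [2/3, 0, 2/5],
b = (2/15, 22/15, -62/105).
Solving gives a_0 = 44/35, a_1 = 11/5, a_2 = -25/7, so
  g(x) = -25*x^2/7 + 11*x/5 + 44/35.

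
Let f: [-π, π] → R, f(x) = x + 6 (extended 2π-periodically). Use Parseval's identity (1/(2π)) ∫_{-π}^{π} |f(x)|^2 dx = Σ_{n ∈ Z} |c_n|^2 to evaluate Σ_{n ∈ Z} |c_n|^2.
Σ |c_n|^2 = π^2/3 + 36

Expand and integrate term by term over [-π, π]:
  ∫ (x)^2 dx = 1·(2π^3/3); ∫ 2·1·(6)·x dx = 0 (odd integrand); ∫ 6^2 dx = 36·2π.
So (1/(2π)) ∫_{-π}^{π} (x + 6)^2 dx = 1π^2/3 + 36 = π^2/3 + 36.
Parseval ⇒ Σ |c_n|^2 = π^2/3 + 36.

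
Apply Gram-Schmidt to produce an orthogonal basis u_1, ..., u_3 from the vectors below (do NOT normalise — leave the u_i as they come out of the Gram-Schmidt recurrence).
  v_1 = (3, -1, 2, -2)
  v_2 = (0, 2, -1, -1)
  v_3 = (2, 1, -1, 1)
Orthogonal basis:
  u_1 = (3, -1, 2, -2)
  u_2 = (1/3, 17/9, -7/9, -11/9)
  u_3 = (89/52, 19/52, -43/52, 81/52)

Apply the Gram-Schmidt recurrence
  u_1 = v_1
  u_i = v_i − Σ_{j<i} ((v_i · u_j) / (u_j · u_j)) · u_j.

Step by step this gives:
  u_1 = (3, -1, 2, -2)
  u_2 = (1/3, 17/9, -7/9, -11/9)
  u_3 = (89/52, 19/52, -43/52, 81/52)

Orthogonality check:
  u_2 · u_1 = 0 (should be 0)
  u_3 · u_1 = 0 (should be 0)
  u_3 · u_2 = 0 (should be 0)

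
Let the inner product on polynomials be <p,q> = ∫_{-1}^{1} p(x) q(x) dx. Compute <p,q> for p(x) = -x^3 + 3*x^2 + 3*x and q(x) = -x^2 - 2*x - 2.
<p,q> = -42/5

Expand the product: p(x)·q(x) = x^5 - x^4 - 7*x^3 - 12*x^2 - 6*x.
∫_{-1}^{1} of each monomial x^k gives [2/(k+1) if k even, 0 if k odd]. Integrating term-by-term (or equivalently evaluating the antiderivative F(x) = x^6/6 - x^5/5 - 7*x^4/4 - 4*x^3 - 3*x^2 at the endpoints):
  F(1) − F(−1) = -527/60 − (-23/60) = -42/5.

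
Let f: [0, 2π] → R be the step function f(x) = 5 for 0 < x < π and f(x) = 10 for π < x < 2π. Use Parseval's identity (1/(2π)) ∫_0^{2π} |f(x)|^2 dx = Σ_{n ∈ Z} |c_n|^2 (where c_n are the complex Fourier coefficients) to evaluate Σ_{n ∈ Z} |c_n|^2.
Σ |c_n|^2 = 125/2

Parseval equates the L^2 energy of f (normalised by 1/(2π)) with the ℓ^2 sum of its Fourier coefficients: (1/(2π)) ∫_0^{2π} |f|^2 = Σ |c_n|^2.
Compute the left side: (1/(2π)) [∫_0^π 5^2 dx + ∫_π^{2π} 10^2 dx] = (1/(2π)) · (25π + 100π) = (25 + 100)/2 = 125/2.
So Σ_{n ∈ Z} |c_n|^2 = 125/2.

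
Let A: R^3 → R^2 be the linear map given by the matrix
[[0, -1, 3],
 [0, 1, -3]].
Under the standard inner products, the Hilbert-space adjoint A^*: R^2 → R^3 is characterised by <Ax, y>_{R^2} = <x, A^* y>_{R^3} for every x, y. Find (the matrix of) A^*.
A^* = A^T =
[[0, 0],
 [-1, 1],
 [3, -3]]

For real matrices with standard dot products, the defining identity <Ax, y> = <x, A^* y> gives (Ax)^T y = x^T (A^*) y, i.e. x^T A^T y = x^T (A^*) y. Since this holds for all x, y, we must have A^* = A^T. Therefore
A^* =
[[0, 0],
 [-1, 1],
 [3, -3]].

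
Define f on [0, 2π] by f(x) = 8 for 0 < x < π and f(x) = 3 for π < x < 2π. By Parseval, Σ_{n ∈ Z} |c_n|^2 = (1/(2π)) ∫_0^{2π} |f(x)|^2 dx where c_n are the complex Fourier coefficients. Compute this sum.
Σ |c_n|^2 = 73/2

Parseval equates the L^2 energy of f (normalised by 1/(2π)) with the ℓ^2 sum of its Fourier coefficients: (1/(2π)) ∫_0^{2π} |f|^2 = Σ |c_n|^2.
Compute the left side: (1/(2π)) [∫_0^π 8^2 dx + ∫_π^{2π} 3^2 dx] = (1/(2π)) · (64π + 9π) = (64 + 9)/2 = 73/2.
So Σ_{n ∈ Z} |c_n|^2 = 73/2.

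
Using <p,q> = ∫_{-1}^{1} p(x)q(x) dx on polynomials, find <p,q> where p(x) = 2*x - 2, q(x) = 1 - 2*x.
<p,q> = -20/3

Expand the product: p(x)·q(x) = -4*x^2 + 6*x - 2.
∫_{-1}^{1} of each monomial x^k gives [2/(k+1) if k even, 0 if k odd]. Integrating term-by-term (or equivalently evaluating the antiderivative F(x) = -4*x^3/3 + 3*x^2 - 2*x at the endpoints):
  F(1) − F(−1) = -1/3 − (19/3) = -20/3.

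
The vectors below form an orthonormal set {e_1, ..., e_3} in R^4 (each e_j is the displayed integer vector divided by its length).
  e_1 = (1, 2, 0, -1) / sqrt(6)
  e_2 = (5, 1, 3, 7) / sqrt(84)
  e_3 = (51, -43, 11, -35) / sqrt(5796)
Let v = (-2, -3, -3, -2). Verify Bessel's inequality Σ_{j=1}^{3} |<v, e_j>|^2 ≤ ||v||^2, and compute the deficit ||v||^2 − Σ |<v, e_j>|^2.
Σ |<v, e_j>|^2 = 4582/207; ||v||^2 = 26; deficit = 800/207

Write each e_j = u_j / sqrt(<u_j, u_j>) where u_j is the displayed integer vector. Then <v, e_j> = <v, u_j> / sqrt(<u_j, u_j>), so |<v, e_j>|^2 = <v, u_j>^2 / <u_j, u_j>.
Coefficients: <v, e_1> = -6/sqrt(6), <v, e_2> = -36/sqrt(84), <v, e_3> = 64/sqrt(5796).
Square and sum: Σ |<v, e_j>|^2 = 4582/207.
Compute ||v||^2 = v·v = 26.
Deficit = 26 − 4582/207 = 800/207 ≥ 0, confirming Bessel's inequality. (The deficit equals ||v − Σ <v,e_j> e_j||^2, the squared distance from v to span{e_j}.)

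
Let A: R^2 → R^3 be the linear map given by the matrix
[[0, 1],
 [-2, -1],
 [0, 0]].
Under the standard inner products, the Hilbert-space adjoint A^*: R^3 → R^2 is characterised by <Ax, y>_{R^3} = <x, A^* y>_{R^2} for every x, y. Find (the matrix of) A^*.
A^* = A^T =
[[0, -2, 0],
 [1, -1, 0]]

For real matrices with standard dot products, the defining identity <Ax, y> = <x, A^* y> gives (Ax)^T y = x^T (A^*) y, i.e. x^T A^T y = x^T (A^*) y. Since this holds for all x, y, we must have A^* = A^T. Therefore
A^* =
[[0, -2, 0],
 [1, -1, 0]].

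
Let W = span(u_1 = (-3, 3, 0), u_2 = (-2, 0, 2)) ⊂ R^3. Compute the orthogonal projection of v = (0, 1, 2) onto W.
proj_W(v) = (-1, 0, 1)

Set up U = [u_1 | ... | u_2] ∈ R^(3×2). The projector onto W = col(U) is P = U (U^T U)^(-1) U^T.
Compute U^T U =
  [18, 6]
  [6, 8],
and U^T v = (3, 4).
Solve U^T U · c = U^T v for the coefficients: c = (0, 1/2). The projection is proj_W(v) = U c.
Check: (v - proj_W(v)) · u_1 = 0  (should be 0).
Check: (v - proj_W(v)) · u_2 = 0  (should be 0).
Result: proj_W(v) = (-1, 0, 1).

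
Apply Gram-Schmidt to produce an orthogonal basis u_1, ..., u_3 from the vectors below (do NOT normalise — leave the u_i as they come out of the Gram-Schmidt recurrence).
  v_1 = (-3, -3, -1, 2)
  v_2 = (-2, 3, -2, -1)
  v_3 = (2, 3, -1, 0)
Orthogonal basis:
  u_1 = (-3, -3, -1, 2)
  u_2 = (-55/23, 60/23, -49/23, -17/23)
  u_3 = (71/81, 11/27, -398/405, 581/405)

Apply the Gram-Schmidt recurrence
  u_1 = v_1
  u_i = v_i − Σ_{j<i} ((v_i · u_j) / (u_j · u_j)) · u_j.

Step by step this gives:
  u_1 = (-3, -3, -1, 2)
  u_2 = (-55/23, 60/23, -49/23, -17/23)
  u_3 = (71/81, 11/27, -398/405, 581/405)

Orthogonality check:
  u_2 · u_1 = 0 (should be 0)
  u_3 · u_1 = 0 (should be 0)
  u_3 · u_2 = 0 (should be 0)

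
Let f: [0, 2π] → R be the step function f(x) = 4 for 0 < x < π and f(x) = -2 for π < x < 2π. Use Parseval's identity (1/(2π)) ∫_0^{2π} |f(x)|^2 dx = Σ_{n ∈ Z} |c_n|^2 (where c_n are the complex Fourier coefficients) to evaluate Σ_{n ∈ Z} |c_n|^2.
Σ |c_n|^2 = 10

Parseval equates the L^2 energy of f (normalised by 1/(2π)) with the ℓ^2 sum of its Fourier coefficients: (1/(2π)) ∫_0^{2π} |f|^2 = Σ |c_n|^2.
Compute the left side: (1/(2π)) [∫_0^π 4^2 dx + ∫_π^{2π} (-2)^2 dx] = (1/(2π)) · (16π + 4π) = (16 + 4)/2 = 10.
So Σ_{n ∈ Z} |c_n|^2 = 10.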